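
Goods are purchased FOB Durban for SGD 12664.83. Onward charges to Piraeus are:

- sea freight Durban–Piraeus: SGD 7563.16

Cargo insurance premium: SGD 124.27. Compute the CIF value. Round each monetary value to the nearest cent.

CIF value: SGD 20352.26

CIF = FOB price + freight + insurance
CIF = 12664.83 + 7563.16 + 124.27 = 20352.26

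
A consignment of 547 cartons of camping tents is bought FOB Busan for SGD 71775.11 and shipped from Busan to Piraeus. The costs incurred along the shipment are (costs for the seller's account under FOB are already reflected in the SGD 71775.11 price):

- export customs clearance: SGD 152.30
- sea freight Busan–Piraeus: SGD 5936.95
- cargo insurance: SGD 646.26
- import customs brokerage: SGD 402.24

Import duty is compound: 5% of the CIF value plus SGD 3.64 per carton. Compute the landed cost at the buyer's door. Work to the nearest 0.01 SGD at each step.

Total landed cost: SGD 84669.56

FOB: the seller bears costs until goods are on board at the origin port; the buyer bears freight, insurance and all costs thereafter.
Already in the invoice (seller's account under FOB): export clearance — exclude.
CIF value = FOB price + freight + insurance = 71775.11 + 5936.95 + 646.26 = 78358.32
Ad valorem component: 78358.32 × 5% = 3917.92
Specific component: 547 × 3.64 = 1991.08
Import duty = 3917.92 + 1991.08 = 5909.00
Buyer bears: freight 5936.95 + insurance 646.26 + brokerage 402.24 + duty 5909.00 = 12894.45
Landed cost = invoice 71775.11 + 12894.45 = 84669.56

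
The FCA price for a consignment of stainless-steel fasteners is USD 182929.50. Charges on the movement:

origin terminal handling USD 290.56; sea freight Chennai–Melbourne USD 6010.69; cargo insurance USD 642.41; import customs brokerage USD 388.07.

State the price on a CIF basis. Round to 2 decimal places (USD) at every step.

Not relevant to the conversion: brokerage — on the buyer under both terms; not part of either seller's price.
From FCA to CIF, the seller additionally bears: origin terminal, freight, insurance.
CIF price = 182929.50 + 290.56 + 6010.69 + 642.41 = 189873.16

CIF price: USD 189873.16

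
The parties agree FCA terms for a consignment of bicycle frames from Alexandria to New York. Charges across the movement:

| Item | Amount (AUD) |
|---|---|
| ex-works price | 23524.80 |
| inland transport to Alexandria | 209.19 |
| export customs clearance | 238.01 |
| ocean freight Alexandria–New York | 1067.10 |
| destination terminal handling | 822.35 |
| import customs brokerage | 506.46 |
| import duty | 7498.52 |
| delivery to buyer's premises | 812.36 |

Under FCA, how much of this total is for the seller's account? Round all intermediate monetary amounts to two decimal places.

Seller's account: AUD 23972.00

FCA: the seller delivers export-cleared goods to the carrier; the buyer bears costs from that point.
Seller's account: goods 23524.80 + inland to port 209.19 + export clearance 238.01 = 23972.00
Buyer's account: freight 1067.10 + destination terminal 822.35 + brokerage 506.46 + duty 7498.52 + delivery 812.36 = 10706.79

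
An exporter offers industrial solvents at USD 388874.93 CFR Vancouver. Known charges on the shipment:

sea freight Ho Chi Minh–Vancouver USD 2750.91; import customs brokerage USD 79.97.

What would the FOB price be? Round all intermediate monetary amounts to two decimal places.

FOB price: USD 386124.02

Not relevant to the conversion: brokerage — on the buyer under both terms; not part of either seller's price.
From CFR to FOB, the seller no longer bears: freight.
FOB price = 388874.93 − 2750.91 = 386124.02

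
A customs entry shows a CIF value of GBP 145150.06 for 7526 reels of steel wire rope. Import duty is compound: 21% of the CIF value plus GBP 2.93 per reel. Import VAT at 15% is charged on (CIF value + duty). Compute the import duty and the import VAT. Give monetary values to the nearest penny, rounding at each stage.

Import duty: GBP 52532.69; import VAT: GBP 29652.41

Ad valorem component: 145150.06 × 21% = 30481.51
Specific component: 7526 × 2.93 = 22051.18
Import duty = 30481.51 + 22051.18 = 52532.69
VAT base = CIF + duty = 145150.06 + 52532.69 = 197682.75
Import VAT = 197682.75 × 15% = 29652.41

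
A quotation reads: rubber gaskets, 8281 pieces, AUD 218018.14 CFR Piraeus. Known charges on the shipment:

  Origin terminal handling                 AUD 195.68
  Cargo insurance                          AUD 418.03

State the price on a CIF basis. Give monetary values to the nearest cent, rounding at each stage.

Not relevant to the conversion: origin terminal — on the seller under both CFR and CIF; already in the CFR price and stays in the CIF price.
From CFR to CIF, the seller additionally bears: insurance.
CIF price = 218018.14 + 418.03 = 218436.17

CIF price: AUD 218436.17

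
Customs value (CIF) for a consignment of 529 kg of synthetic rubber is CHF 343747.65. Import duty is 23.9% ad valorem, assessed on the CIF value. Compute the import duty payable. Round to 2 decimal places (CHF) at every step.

Import duty = 343747.65 × 23.9% = 82155.69

Import duty: CHF 82155.69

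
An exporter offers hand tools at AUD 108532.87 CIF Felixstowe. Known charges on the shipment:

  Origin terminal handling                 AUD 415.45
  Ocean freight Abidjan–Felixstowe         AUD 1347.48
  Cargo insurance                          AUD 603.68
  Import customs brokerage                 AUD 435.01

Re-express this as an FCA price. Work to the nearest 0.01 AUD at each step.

Not relevant to the conversion: brokerage — on the buyer under both terms; not part of either seller's price.
From CIF to FCA, the seller no longer bears: origin terminal, freight, insurance.
FCA price = 108532.87 − 415.45 − 1347.48 − 603.68 = 106166.26

FCA price: AUD 106166.26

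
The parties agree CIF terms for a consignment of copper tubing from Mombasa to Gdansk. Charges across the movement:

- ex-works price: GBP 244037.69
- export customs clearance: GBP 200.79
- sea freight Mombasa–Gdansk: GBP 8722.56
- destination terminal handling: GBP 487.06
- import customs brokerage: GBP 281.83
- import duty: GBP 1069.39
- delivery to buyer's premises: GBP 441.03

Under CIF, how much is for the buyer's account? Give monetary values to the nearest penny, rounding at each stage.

Buyer's account: GBP 2279.31

CIF: the seller pays costs through ocean freight and marine insurance to the destination port.
Seller's account: goods 244037.69 + export clearance 200.79 + freight 8722.56 = 252961.04
Buyer's account: destination terminal 487.06 + brokerage 281.83 + duty 1069.39 + delivery 441.03 = 2279.31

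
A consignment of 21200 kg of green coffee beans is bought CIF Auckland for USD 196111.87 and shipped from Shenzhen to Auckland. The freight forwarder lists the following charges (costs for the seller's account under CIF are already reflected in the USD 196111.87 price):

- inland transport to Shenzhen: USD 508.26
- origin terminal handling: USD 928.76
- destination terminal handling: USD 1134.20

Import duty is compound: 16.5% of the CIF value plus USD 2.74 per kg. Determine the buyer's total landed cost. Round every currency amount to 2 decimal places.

Total landed cost: USD 287692.53

CIF: the seller pays costs through ocean freight and marine insurance to the destination port.
Already in the invoice (seller's account under CIF): inland to port, origin terminal — exclude.
The CIF price already equals the CIF value: 196111.87
Ad valorem component: 196111.87 × 16.5% = 32358.46
Specific component: 21200 × 2.74 = 58088.00
Import duty = 32358.46 + 58088.00 = 90446.46
Buyer bears: destination terminal 1134.20 + duty 90446.46 = 91580.66
Landed cost = invoice 196111.87 + 91580.66 = 287692.53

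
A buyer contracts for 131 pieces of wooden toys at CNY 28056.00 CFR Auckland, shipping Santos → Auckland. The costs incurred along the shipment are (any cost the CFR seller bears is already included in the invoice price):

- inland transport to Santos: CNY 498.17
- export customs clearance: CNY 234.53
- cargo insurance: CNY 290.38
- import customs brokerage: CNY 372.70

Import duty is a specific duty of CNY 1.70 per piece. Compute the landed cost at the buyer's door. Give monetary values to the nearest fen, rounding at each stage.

Total landed cost: CNY 28941.78

CFR: the seller pays costs through ocean freight to the destination port, but not insurance.
Already in the invoice (seller's account under CFR): inland to port, export clearance — exclude.
CIF value = CFR price + insurance = 28056.00 + 290.38 = 28346.38
Import duty = 131 × 1.70 = 222.70
Buyer bears: insurance 290.38 + brokerage 372.70 + duty 222.70 = 885.78
Landed cost = invoice 28056.00 + 885.78 = 28941.78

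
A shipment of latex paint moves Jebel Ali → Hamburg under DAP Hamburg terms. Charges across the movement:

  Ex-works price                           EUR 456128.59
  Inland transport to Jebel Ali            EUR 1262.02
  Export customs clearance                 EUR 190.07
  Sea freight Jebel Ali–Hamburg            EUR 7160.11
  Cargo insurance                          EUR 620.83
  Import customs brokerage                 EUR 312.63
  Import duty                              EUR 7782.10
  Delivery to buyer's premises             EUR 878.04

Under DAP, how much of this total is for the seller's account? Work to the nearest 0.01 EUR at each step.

Seller's account: EUR 466239.66

DAP: the seller bears all costs to the named destination except import duty and clearance.
Seller's account: goods 456128.59 + inland to port 1262.02 + export clearance 190.07 + freight 7160.11 + insurance 620.83 + delivery 878.04 = 466239.66
Buyer's account: brokerage 312.63 + duty 7782.10 = 8094.73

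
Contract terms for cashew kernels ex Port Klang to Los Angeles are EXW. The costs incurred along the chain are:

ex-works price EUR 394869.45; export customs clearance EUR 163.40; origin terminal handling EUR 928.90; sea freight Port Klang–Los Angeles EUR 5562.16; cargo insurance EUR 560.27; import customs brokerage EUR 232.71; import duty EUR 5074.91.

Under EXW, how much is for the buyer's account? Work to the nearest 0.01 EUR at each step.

Buyer's account: EUR 12522.35

EXW: the seller makes goods available at their premises; the buyer bears all onward costs.
Seller's account: goods 394869.45 = 394869.45
Buyer's account: export clearance 163.40 + origin terminal 928.90 + freight 5562.16 + insurance 560.27 + brokerage 232.71 + duty 5074.91 = 12522.35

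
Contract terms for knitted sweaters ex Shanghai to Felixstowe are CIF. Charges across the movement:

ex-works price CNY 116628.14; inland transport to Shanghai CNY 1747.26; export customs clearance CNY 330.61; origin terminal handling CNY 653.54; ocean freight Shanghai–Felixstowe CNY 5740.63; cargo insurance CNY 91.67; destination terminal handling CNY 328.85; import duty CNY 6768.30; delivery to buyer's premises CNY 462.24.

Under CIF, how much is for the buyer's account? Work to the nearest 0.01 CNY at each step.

Buyer's account: CNY 7559.39

CIF: the seller pays costs through ocean freight and marine insurance to the destination port.
Seller's account: goods 116628.14 + inland to port 1747.26 + export clearance 330.61 + origin terminal 653.54 + freight 5740.63 + insurance 91.67 = 125191.85
Buyer's account: destination terminal 328.85 + duty 6768.30 + delivery 462.24 = 7559.39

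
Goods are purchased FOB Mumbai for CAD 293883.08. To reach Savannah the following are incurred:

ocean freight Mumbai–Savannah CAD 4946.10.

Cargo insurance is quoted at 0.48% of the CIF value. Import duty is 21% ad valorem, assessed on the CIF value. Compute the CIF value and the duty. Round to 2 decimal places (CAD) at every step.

Let C be the CIF value. C = FOB price + freight + 0.48% × C
C − 0.48% × C = 293883.08 + 4946.10
0.9952 × C = 298829.18
C = 298829.18 / 0.9952 = 300270.48
Insurance premium = 0.48% × 300270.48 = 1441.30
Import duty = 300270.48 × 21% = 63056.80

CIF value: CAD 300270.48; import duty: CAD 63056.80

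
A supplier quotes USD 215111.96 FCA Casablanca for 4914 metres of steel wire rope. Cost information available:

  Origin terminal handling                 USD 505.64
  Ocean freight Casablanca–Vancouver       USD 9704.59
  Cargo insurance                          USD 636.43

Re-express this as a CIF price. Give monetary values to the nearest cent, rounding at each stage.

From FCA to CIF, the seller additionally bears: origin terminal, freight, insurance.
CIF price = 215111.96 + 505.64 + 9704.59 + 636.43 = 225958.62

CIF price: USD 225958.62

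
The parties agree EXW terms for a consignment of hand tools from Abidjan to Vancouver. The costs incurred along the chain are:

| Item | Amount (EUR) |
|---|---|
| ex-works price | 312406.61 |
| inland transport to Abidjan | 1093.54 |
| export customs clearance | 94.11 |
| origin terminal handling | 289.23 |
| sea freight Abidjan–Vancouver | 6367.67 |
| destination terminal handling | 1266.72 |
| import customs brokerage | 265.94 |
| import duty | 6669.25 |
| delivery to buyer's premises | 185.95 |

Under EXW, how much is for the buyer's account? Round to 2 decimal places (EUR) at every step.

Buyer's account: EUR 16232.41

EXW: the seller makes goods available at their premises; the buyer bears all onward costs.
Seller's account: goods 312406.61 = 312406.61
Buyer's account: inland to port 1093.54 + export clearance 94.11 + origin terminal 289.23 + freight 6367.67 + destination terminal 1266.72 + brokerage 265.94 + duty 6669.25 + delivery 185.95 = 16232.41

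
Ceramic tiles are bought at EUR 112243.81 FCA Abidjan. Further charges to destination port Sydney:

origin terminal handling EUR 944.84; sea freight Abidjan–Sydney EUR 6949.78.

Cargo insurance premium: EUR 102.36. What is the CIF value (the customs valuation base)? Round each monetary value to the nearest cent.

CIF = FCA price + pre-shipment costs + freight + insurance
CIF = 112243.81 + 944.84 + 6949.78 + 102.36 = 120240.79

CIF value: EUR 120240.79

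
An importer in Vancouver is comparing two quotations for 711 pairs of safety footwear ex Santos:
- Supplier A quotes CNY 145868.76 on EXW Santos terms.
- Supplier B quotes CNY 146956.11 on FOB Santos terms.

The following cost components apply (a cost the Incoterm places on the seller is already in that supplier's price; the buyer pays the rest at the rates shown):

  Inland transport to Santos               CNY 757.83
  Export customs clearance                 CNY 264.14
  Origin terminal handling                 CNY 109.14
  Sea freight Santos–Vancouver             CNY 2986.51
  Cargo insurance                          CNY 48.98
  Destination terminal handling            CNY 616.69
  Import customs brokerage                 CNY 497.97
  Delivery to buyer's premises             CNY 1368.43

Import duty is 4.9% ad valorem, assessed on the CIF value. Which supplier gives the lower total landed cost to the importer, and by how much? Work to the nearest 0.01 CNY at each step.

Supplier A (EXW):
CIF value = EXW price + inland to port + export clearance + origin terminal + freight + insurance = 145868.76 + 757.83 + 264.14 + 109.14 + 2986.51 + 48.98 = 150035.36
Import duty = 150035.36 × 4.9% = 7351.73
Buyer bears (A): 757.83 + 264.14 + 109.14 + 2986.51 + 48.98 + 616.69 + 497.97 + 1368.43 = 6649.69
Landed cost (A) = invoice 145868.76 + 6649.69 + duty 7351.73 = 159870.18
Supplier B (FOB):
CIF value = FOB price + freight + insurance = 146956.11 + 2986.51 + 48.98 = 149991.60
Import duty = 149991.60 × 4.9% = 7349.59
Buyer bears (B): 2986.51 + 48.98 + 616.69 + 497.97 + 1368.43 = 5518.58
Landed cost (B) = invoice 146956.11 + 5518.58 + duty 7349.59 = 159824.28
Difference = |159870.18 − 159824.28| = 45.90

Supplier B is cheaper by CNY 45.90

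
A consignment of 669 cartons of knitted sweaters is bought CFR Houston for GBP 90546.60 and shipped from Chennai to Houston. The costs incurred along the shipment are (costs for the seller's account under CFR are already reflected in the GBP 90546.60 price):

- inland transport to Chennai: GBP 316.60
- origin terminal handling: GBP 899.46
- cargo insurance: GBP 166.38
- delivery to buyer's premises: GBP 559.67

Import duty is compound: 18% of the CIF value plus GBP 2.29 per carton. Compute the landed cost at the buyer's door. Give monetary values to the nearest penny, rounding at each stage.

CFR: the seller pays costs through ocean freight to the destination port, but not insurance.
Already in the invoice (seller's account under CFR): inland to port, origin terminal — exclude.
CIF value = CFR price + insurance = 90546.60 + 166.38 = 90712.98
Ad valorem component: 90712.98 × 18% = 16328.34
Specific component: 669 × 2.29 = 1532.01
Import duty = 16328.34 + 1532.01 = 17860.35
Buyer bears: insurance 166.38 + delivery 559.67 + duty 17860.35 = 18586.40
Landed cost = invoice 90546.60 + 18586.40 = 109133.00

Total landed cost: GBP 109133.00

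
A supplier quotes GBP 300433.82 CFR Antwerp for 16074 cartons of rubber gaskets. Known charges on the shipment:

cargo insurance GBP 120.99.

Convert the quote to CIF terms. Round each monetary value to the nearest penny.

CIF price: GBP 300554.81

From CFR to CIF, the seller additionally bears: insurance.
CIF price = 300433.82 + 120.99 = 300554.81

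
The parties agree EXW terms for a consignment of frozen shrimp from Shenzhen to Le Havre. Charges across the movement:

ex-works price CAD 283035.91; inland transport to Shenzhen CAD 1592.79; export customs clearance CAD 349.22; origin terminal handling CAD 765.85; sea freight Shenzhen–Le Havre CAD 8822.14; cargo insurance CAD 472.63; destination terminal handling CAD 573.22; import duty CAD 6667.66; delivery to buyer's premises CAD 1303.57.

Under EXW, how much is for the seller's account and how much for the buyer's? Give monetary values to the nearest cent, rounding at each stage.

Seller: CAD 283035.91; buyer: CAD 20547.08

EXW: the seller makes goods available at their premises; the buyer bears all onward costs.
Seller's account: goods 283035.91 = 283035.91
Buyer's account: inland to port 1592.79 + export clearance 349.22 + origin terminal 765.85 + freight 8822.14 + insurance 472.63 + destination terminal 573.22 + duty 6667.66 + delivery 1303.57 = 20547.08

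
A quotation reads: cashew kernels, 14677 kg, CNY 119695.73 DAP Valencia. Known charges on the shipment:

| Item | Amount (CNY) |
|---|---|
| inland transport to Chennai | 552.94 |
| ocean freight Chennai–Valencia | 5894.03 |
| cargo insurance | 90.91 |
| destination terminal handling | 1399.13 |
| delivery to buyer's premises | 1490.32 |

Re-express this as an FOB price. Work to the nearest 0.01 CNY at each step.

FOB price: CNY 110821.34

Not relevant to the conversion: inland to port — on the seller under both DAP and FOB; already in the DAP price and stays in the FOB price.
From DAP to FOB, the seller no longer bears: freight, insurance, destination terminal, delivery.
FOB price = 119695.73 − 5894.03 − 90.91 − 1399.13 − 1490.32 = 110821.34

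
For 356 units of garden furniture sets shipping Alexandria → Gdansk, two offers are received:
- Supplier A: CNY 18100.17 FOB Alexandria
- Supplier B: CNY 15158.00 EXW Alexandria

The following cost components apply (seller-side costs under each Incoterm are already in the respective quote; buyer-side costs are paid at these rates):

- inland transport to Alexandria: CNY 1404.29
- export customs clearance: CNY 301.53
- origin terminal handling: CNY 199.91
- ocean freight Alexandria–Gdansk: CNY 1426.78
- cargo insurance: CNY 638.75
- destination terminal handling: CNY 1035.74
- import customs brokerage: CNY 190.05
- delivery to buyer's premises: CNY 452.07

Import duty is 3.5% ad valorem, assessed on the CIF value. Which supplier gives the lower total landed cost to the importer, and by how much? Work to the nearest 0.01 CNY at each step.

Supplier A (FOB):
CIF value = FOB price + freight + insurance = 18100.17 + 1426.78 + 638.75 = 20165.70
Import duty = 20165.70 × 3.5% = 705.80
Buyer bears (A): 1426.78 + 638.75 + 1035.74 + 190.05 + 452.07 = 3743.39
Landed cost (A) = invoice 18100.17 + 3743.39 + duty 705.80 = 22549.36
Supplier B (EXW):
CIF value = EXW price + inland to port + export clearance + origin terminal + freight + insurance = 15158.00 + 1404.29 + 301.53 + 199.91 + 1426.78 + 638.75 = 19129.26
Import duty = 19129.26 × 3.5% = 669.52
Buyer bears (B): 1404.29 + 301.53 + 199.91 + 1426.78 + 638.75 + 1035.74 + 190.05 + 452.07 = 5649.12
Landed cost (B) = invoice 15158.00 + 5649.12 + duty 669.52 = 21476.64
Difference = |22549.36 − 21476.64| = 1072.72

Supplier B is cheaper by CNY 1072.72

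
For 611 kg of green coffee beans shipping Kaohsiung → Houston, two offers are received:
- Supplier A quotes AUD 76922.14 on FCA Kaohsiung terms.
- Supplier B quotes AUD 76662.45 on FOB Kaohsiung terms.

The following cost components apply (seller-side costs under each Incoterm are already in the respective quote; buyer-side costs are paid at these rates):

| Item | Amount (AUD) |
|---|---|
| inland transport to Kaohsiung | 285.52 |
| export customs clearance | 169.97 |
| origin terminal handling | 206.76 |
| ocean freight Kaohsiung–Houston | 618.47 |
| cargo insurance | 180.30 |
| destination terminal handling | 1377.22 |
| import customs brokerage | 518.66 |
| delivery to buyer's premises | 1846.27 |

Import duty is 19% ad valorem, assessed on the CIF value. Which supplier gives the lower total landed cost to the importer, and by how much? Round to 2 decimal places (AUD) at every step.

Supplier A (FCA):
CIF value = FCA price + origin terminal + freight + insurance = 76922.14 + 206.76 + 618.47 + 180.30 = 77927.67
Import duty = 77927.67 × 19% = 14806.26
Buyer bears (A): 206.76 + 618.47 + 180.30 + 1377.22 + 518.66 + 1846.27 = 4747.68
Landed cost (A) = invoice 76922.14 + 4747.68 + duty 14806.26 = 96476.08
Supplier B (FOB):
CIF value = FOB price + freight + insurance = 76662.45 + 618.47 + 180.30 = 77461.22
Import duty = 77461.22 × 19% = 14717.63
Buyer bears (B): 618.47 + 180.30 + 1377.22 + 518.66 + 1846.27 = 4540.92
Landed cost (B) = invoice 76662.45 + 4540.92 + duty 14717.63 = 95921.00
Difference = |96476.08 − 95921.00| = 555.08

Supplier B is cheaper by AUD 555.08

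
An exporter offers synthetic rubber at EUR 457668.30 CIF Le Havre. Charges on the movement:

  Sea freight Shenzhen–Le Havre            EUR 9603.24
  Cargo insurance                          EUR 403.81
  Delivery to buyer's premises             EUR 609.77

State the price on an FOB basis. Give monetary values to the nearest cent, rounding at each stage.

Not relevant to the conversion: delivery — on the buyer under both terms; not part of either seller's price.
From CIF to FOB, the seller no longer bears: freight, insurance.
FOB price = 457668.30 − 9603.24 − 403.81 = 447661.25

FOB price: EUR 447661.25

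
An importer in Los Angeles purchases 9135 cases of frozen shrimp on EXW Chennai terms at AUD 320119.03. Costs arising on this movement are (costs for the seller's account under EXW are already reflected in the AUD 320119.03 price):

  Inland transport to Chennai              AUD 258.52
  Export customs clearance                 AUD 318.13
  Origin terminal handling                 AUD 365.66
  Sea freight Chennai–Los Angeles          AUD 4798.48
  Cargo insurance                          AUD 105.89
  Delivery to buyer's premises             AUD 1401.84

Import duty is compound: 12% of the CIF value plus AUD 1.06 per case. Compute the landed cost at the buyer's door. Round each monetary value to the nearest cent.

Total landed cost: AUD 376166.54

EXW: the seller makes goods available at their premises; the buyer bears all onward costs.
CIF value = EXW price + inland to port + export clearance + origin terminal + freight + insurance = 320119.03 + 258.52 + 318.13 + 365.66 + 4798.48 + 105.89 = 325965.71
Ad valorem component: 325965.71 × 12% = 39115.89
Specific component: 9135 × 1.06 = 9683.10
Import duty = 39115.89 + 9683.10 = 48798.99
Buyer bears: inland to port 258.52 + export clearance 318.13 + origin terminal 365.66 + freight 4798.48 + insurance 105.89 + delivery 1401.84 + duty 48798.99 = 56047.51
Landed cost = invoice 320119.03 + 56047.51 = 376166.54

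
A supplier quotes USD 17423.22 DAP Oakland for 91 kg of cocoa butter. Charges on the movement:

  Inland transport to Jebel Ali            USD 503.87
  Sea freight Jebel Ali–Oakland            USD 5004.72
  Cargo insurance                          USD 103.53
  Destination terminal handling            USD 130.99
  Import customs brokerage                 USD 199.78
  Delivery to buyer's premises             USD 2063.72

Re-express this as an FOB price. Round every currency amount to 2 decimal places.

Not relevant to the conversion: inland to port — on the seller under both DAP and FOB; already in the DAP price and stays in the FOB price. brokerage — on the buyer under both terms; not part of either seller's price.
From DAP to FOB, the seller no longer bears: freight, insurance, destination terminal, delivery.
FOB price = 17423.22 − 5004.72 − 103.53 − 130.99 − 2063.72 = 10120.26

FOB price: USD 10120.26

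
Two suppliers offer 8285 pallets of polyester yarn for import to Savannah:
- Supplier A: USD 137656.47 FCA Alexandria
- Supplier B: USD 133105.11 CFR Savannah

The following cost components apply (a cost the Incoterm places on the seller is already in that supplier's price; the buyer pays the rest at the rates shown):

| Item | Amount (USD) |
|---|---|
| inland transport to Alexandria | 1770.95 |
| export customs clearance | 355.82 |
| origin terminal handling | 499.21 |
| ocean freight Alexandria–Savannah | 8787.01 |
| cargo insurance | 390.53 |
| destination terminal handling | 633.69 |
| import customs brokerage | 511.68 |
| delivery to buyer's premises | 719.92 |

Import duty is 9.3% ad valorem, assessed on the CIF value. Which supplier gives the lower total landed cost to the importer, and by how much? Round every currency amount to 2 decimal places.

Supplier A (FCA):
CIF value = FCA price + origin terminal + freight + insurance = 137656.47 + 499.21 + 8787.01 + 390.53 = 147333.22
Import duty = 147333.22 × 9.3% = 13701.99
Buyer bears (A): 499.21 + 8787.01 + 390.53 + 633.69 + 511.68 + 719.92 = 11542.04
Landed cost (A) = invoice 137656.47 + 11542.04 + duty 13701.99 = 162900.50
Supplier B (CFR):
CIF value = CFR price + insurance = 133105.11 + 390.53 = 133495.64
Import duty = 133495.64 × 9.3% = 12415.09
Buyer bears (B): 390.53 + 633.69 + 511.68 + 719.92 = 2255.82
Landed cost (B) = invoice 133105.11 + 2255.82 + duty 12415.09 = 147776.02
Difference = |162900.50 − 147776.02| = 15124.48

Supplier B is cheaper by USD 15124.48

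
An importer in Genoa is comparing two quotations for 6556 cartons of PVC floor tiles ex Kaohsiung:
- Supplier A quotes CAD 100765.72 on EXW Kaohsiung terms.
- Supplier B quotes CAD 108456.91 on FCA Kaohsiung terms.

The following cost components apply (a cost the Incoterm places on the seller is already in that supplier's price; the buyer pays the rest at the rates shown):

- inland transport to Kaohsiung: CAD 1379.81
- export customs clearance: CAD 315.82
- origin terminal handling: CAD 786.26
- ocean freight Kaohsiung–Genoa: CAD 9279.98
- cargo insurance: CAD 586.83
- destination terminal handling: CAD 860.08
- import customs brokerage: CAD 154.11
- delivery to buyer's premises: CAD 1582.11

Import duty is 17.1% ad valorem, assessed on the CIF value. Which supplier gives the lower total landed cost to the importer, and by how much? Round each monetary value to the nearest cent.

Supplier A (EXW):
CIF value = EXW price + inland to port + export clearance + origin terminal + freight + insurance = 100765.72 + 1379.81 + 315.82 + 786.26 + 9279.98 + 586.83 = 113114.42
Import duty = 113114.42 × 17.1% = 19342.57
Buyer bears (A): 1379.81 + 315.82 + 786.26 + 9279.98 + 586.83 + 860.08 + 154.11 + 1582.11 = 14945.00
Landed cost (A) = invoice 100765.72 + 14945.00 + duty 19342.57 = 135053.29
Supplier B (FCA):
CIF value = FCA price + origin terminal + freight + insurance = 108456.91 + 786.26 + 9279.98 + 586.83 = 119109.98
Import duty = 119109.98 × 17.1% = 20367.81
Buyer bears (B): 786.26 + 9279.98 + 586.83 + 860.08 + 154.11 + 1582.11 = 13249.37
Landed cost (B) = invoice 108456.91 + 13249.37 + duty 20367.81 = 142074.09
Difference = |135053.29 − 142074.09| = 7020.80

Supplier A is cheaper by CAD 7020.80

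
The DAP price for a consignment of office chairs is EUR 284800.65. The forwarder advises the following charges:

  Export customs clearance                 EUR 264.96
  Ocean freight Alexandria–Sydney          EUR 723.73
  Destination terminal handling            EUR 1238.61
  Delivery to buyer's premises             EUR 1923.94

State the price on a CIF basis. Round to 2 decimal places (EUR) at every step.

CIF price: EUR 281638.10

Not relevant to the conversion: export clearance, freight — on the seller under both DAP and CIF; already in the DAP price and stays in the CIF price.
From DAP to CIF, the seller no longer bears: destination terminal, delivery.
CIF price = 284800.65 − 1238.61 − 1923.94 = 281638.10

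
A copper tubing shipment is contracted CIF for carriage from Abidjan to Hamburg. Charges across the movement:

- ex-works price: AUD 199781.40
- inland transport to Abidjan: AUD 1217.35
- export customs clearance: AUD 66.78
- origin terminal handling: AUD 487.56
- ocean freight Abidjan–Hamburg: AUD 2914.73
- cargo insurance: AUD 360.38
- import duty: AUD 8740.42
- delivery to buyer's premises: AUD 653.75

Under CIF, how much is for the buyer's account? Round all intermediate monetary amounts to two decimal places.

CIF: the seller pays costs through ocean freight and marine insurance to the destination port.
Seller's account: goods 199781.40 + inland to port 1217.35 + export clearance 66.78 + origin terminal 487.56 + freight 2914.73 + insurance 360.38 = 204828.20
Buyer's account: duty 8740.42 + delivery 653.75 = 9394.17

Buyer's account: AUD 9394.17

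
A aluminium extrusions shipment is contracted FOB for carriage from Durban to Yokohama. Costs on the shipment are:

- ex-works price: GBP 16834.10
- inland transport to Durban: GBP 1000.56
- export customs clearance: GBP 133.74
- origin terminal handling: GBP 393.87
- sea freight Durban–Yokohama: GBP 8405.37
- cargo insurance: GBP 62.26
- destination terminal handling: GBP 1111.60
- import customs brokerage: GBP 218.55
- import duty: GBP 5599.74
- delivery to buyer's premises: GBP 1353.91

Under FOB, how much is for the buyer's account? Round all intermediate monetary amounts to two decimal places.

FOB: the seller bears costs until goods are on board at the origin port; the buyer bears freight, insurance and all costs thereafter.
Seller's account: goods 16834.10 + inland to port 1000.56 + export clearance 133.74 + origin terminal 393.87 = 18362.27
Buyer's account: freight 8405.37 + insurance 62.26 + destination terminal 1111.60 + brokerage 218.55 + duty 5599.74 + delivery 1353.91 = 16751.43

Buyer's account: GBP 16751.43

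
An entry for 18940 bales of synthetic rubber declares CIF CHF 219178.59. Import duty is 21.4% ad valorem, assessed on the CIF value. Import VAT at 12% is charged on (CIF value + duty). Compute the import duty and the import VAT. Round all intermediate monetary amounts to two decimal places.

Import duty: CHF 46904.22; import VAT: CHF 31929.94

Import duty = 219178.59 × 21.4% = 46904.22
VAT base = CIF + duty = 219178.59 + 46904.22 = 266082.81
Import VAT = 266082.81 × 12% = 31929.94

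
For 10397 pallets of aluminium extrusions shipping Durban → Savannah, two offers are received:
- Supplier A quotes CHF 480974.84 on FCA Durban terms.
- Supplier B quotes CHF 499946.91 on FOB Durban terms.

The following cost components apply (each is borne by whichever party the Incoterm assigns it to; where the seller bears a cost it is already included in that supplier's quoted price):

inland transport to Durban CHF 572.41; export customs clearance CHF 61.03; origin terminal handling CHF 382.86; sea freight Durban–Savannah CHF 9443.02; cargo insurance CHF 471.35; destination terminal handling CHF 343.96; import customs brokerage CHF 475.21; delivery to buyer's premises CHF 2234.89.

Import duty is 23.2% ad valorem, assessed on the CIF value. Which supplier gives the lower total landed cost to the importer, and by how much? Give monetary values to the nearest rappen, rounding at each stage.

Supplier A (FCA):
CIF value = FCA price + origin terminal + freight + insurance = 480974.84 + 382.86 + 9443.02 + 471.35 = 491272.07
Import duty = 491272.07 × 23.2% = 113975.12
Buyer bears (A): 382.86 + 9443.02 + 471.35 + 343.96 + 475.21 + 2234.89 = 13351.29
Landed cost (A) = invoice 480974.84 + 13351.29 + duty 113975.12 = 608301.25
Supplier B (FOB):
CIF value = FOB price + freight + insurance = 499946.91 + 9443.02 + 471.35 = 509861.28
Import duty = 509861.28 × 23.2% = 118287.82
Buyer bears (B): 9443.02 + 471.35 + 343.96 + 475.21 + 2234.89 = 12968.43
Landed cost (B) = invoice 499946.91 + 12968.43 + duty 118287.82 = 631203.16
Difference = |608301.25 − 631203.16| = 22901.91

Supplier A is cheaper by CHF 22901.91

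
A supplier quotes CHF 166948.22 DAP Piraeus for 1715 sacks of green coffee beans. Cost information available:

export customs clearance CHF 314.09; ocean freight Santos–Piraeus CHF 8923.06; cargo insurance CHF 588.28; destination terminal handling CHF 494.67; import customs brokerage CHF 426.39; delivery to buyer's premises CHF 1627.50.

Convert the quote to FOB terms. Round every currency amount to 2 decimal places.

Not relevant to the conversion: export clearance — on the seller under both DAP and FOB; already in the DAP price and stays in the FOB price. brokerage — on the buyer under both terms; not part of either seller's price.
From DAP to FOB, the seller no longer bears: freight, insurance, destination terminal, delivery.
FOB price = 166948.22 − 8923.06 − 588.28 − 494.67 − 1627.50 = 155314.71

FOB price: CHF 155314.71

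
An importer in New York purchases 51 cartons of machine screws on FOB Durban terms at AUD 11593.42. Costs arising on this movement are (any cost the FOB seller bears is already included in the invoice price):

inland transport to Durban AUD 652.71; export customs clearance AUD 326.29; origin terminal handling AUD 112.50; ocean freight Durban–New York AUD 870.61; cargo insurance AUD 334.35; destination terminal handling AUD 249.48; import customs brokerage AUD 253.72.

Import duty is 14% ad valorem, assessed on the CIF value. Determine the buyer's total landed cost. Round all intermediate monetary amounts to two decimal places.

FOB: the seller bears costs until goods are on board at the origin port; the buyer bears freight, insurance and all costs thereafter.
Already in the invoice (seller's account under FOB): inland to port, export clearance, origin terminal — exclude.
CIF value = FOB price + freight + insurance = 11593.42 + 870.61 + 334.35 = 12798.38
Import duty = 12798.38 × 14% = 1791.77
Buyer bears: freight 870.61 + insurance 334.35 + destination terminal 249.48 + brokerage 253.72 + duty 1791.77 = 3499.93
Landed cost = invoice 11593.42 + 3499.93 = 15093.35

Total landed cost: AUD 15093.35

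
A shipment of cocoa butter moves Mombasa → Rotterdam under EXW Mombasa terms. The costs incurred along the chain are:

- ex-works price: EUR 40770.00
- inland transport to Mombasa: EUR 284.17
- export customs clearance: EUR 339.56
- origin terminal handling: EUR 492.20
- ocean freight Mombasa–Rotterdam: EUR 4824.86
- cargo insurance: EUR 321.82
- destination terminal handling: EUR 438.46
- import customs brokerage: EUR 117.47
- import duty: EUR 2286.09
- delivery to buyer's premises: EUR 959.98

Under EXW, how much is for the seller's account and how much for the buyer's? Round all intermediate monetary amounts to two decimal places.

Seller: EUR 40770.00; buyer: EUR 10064.61

EXW: the seller makes goods available at their premises; the buyer bears all onward costs.
Seller's account: goods 40770.00 = 40770.00
Buyer's account: inland to port 284.17 + export clearance 339.56 + origin terminal 492.20 + freight 4824.86 + insurance 321.82 + destination terminal 438.46 + brokerage 117.47 + duty 2286.09 + delivery 959.98 = 10064.61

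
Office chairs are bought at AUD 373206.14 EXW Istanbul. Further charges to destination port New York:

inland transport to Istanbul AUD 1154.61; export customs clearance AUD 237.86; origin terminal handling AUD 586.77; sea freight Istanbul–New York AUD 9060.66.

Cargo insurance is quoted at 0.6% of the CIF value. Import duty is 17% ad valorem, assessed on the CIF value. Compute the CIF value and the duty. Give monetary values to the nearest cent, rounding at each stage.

Let C be the CIF value. C = EXW price + pre-shipment costs + freight + 0.6% × C
C − 0.6% × C = 373206.14 + 1154.61 + 237.86 + 586.77 + 9060.66
0.994 × C = 384246.04
C = 384246.04 / 0.994 = 386565.43
Insurance premium = 0.6% × 386565.43 = 2319.39
Import duty = 386565.43 × 17% = 65716.12

CIF value: AUD 386565.43; import duty: AUD 65716.12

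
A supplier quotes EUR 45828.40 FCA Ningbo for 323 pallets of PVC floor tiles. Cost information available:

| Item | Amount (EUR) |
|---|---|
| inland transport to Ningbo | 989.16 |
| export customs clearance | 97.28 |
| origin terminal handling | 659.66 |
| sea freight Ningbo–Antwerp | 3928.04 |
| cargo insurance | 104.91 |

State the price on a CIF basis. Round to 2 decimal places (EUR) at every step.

CIF price: EUR 50521.01

Not relevant to the conversion: inland to port, export clearance — on the seller under both FCA and CIF; already in the FCA price and stays in the CIF price.
From FCA to CIF, the seller additionally bears: origin terminal, freight, insurance.
CIF price = 45828.40 + 659.66 + 3928.04 + 104.91 = 50521.01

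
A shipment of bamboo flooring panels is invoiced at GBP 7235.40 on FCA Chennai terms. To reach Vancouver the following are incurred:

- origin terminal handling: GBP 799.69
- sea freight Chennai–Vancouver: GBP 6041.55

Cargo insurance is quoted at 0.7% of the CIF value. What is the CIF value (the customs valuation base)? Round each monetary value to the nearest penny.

Let C be the CIF value. C = FCA price + pre-shipment costs + freight + 0.7% × C
C − 0.7% × C = 7235.40 + 799.69 + 6041.55
0.993 × C = 14076.64
C = 14076.64 / 0.993 = 14175.87
Insurance premium = 0.7% × 14175.87 = 99.23

CIF value: GBP 14175.87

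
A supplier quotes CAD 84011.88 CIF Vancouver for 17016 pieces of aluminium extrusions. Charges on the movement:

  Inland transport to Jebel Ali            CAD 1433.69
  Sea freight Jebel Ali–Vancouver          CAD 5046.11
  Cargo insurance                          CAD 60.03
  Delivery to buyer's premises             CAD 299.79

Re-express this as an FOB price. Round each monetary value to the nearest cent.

FOB price: CAD 78905.74

Not relevant to the conversion: inland to port — on the seller under both CIF and FOB; already in the CIF price and stays in the FOB price. delivery — on the buyer under both terms; not part of either seller's price.
From CIF to FOB, the seller no longer bears: freight, insurance.
FOB price = 84011.88 − 5046.11 − 60.03 = 78905.74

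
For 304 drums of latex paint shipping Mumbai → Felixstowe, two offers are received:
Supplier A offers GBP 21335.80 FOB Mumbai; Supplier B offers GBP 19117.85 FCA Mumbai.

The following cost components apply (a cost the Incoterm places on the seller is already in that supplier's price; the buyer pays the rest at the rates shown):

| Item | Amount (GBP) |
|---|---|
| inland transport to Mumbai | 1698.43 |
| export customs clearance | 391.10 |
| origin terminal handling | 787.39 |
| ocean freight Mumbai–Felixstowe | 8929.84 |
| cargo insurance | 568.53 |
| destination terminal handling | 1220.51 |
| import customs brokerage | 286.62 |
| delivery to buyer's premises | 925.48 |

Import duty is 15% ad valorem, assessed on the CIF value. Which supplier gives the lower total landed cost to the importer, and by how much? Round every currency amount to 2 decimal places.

Supplier B is cheaper by GBP 1645.15

Supplier A (FOB):
CIF value = FOB price + freight + insurance = 21335.80 + 8929.84 + 568.53 = 30834.17
Import duty = 30834.17 × 15% = 4625.13
Buyer bears (A): 8929.84 + 568.53 + 1220.51 + 286.62 + 925.48 = 11930.98
Landed cost (A) = invoice 21335.80 + 11930.98 + duty 4625.13 = 37891.91
Supplier B (FCA):
CIF value = FCA price + origin terminal + freight + insurance = 19117.85 + 787.39 + 8929.84 + 568.53 = 29403.61
Import duty = 29403.61 × 15% = 4410.54
Buyer bears (B): 787.39 + 8929.84 + 568.53 + 1220.51 + 286.62 + 925.48 = 12718.37
Landed cost (B) = invoice 19117.85 + 12718.37 + duty 4410.54 = 36246.76
Difference = |37891.91 − 36246.76| = 1645.15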